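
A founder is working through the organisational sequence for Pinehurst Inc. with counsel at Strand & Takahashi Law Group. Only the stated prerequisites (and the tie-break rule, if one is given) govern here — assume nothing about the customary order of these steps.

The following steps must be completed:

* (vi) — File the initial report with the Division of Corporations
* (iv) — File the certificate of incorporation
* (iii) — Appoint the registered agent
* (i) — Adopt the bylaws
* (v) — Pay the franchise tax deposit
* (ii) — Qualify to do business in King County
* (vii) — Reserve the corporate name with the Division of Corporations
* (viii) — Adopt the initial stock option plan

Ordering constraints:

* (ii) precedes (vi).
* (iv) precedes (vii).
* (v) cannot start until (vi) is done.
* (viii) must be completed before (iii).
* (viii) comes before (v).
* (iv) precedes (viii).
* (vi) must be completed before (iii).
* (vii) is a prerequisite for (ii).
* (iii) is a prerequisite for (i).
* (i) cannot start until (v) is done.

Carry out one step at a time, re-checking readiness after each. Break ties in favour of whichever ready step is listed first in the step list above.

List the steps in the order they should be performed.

Only (iv) has no prerequisites, so it is first.
Ready: (vii) and (viii). (vii) is listed earlier → (vii).
Ready: (ii) and (viii). (ii) is listed earlier → (ii).
Ready: (vi) and (viii). (vi) is listed earlier → (vi).
(viii) needed (iv), now all done → (viii).
Ready: (iii) and (v). (iii) is listed earlier → (iii).
(v) needed (vi) and (viii), now all done → (v).
Next only (i) has its prerequisites met → (i).

(iv) (vii) (ii) (vi) (viii) (iii) (v) (i)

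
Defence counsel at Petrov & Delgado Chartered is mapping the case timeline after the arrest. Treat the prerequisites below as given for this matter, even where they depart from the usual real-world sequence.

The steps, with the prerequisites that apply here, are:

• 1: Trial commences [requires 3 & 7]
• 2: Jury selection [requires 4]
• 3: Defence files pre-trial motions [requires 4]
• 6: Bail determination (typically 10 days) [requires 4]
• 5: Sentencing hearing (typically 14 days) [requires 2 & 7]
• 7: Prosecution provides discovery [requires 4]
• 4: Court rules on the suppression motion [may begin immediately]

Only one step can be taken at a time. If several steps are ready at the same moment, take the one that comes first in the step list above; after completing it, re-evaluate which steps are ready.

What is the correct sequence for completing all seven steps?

4 has no prerequisites → 4 first.
Ready: 2, 3, 6 and 7. 2 is listed earlier → 2.
Ready: 3, 6 and 7. 3 is listed earlier → 3.
Ready: 6 and 7. 6 is listed earlier → 6.
Next only 7 has its prerequisites met → 7.
Ready: 1 and 5. 1 is listed earlier → 1.
Next only 5 has its prerequisites met → 5.

4, 2, 3, 6, 7, 1, 5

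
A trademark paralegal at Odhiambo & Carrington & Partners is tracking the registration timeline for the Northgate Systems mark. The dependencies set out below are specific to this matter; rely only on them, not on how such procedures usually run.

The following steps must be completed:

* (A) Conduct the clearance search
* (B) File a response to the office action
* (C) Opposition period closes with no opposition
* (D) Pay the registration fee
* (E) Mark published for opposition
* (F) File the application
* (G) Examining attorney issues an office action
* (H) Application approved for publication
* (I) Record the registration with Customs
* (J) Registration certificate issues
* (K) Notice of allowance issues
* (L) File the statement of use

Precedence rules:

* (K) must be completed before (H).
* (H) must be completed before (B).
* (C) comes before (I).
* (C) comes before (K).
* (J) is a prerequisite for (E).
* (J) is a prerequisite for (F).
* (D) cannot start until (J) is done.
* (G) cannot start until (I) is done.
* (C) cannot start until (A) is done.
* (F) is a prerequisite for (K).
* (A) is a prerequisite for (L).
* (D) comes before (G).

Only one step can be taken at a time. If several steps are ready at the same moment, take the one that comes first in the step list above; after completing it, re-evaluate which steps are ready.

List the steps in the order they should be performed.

Nothing is required for (A) and (J). (A) is listed earlier → (A) first.
(C) and (L) now also ready, so the ready set is {(C), (J), (L)}; (C) is listed earlier → (C).
(I), (J) and (L) are all available; (I) is listed earlier → (I).
(J) and (L) are both available; (J) is listed earlier → (J).
(D), (E), (F) and (L) are all available; (D) is listed earlier → (D).
Ready: (E), (F), (G) and (L). (E) is listed earlier → (E).
Ready: (F), (G) and (L). (F) is listed earlier → (F).
(K) now also ready, so the ready set is {(G), (K), (L)}; (G) is listed earlier → (G).
Ready: (K) and (L). (K) is listed earlier → (K).
(H) now also ready, so the ready set is {(H), (L)}; (H) is listed earlier → (H).
(B) now also ready, so the ready set is {(B), (L)}; (B) is listed earlier → (B).
(L) needed (A), now all done → (L).

(A), (C), (I), (J), (D), (E), (F), (G), (K), (H), (B), (L)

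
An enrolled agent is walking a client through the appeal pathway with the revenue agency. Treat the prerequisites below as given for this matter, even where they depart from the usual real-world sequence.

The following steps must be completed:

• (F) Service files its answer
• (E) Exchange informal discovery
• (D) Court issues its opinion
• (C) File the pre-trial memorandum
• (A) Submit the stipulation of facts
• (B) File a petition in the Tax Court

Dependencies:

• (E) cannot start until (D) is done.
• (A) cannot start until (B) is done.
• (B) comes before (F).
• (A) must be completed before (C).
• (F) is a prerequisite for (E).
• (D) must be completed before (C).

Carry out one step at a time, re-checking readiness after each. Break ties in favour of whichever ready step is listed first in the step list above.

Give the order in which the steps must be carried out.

(D), (B), (F), (E), (A), (C)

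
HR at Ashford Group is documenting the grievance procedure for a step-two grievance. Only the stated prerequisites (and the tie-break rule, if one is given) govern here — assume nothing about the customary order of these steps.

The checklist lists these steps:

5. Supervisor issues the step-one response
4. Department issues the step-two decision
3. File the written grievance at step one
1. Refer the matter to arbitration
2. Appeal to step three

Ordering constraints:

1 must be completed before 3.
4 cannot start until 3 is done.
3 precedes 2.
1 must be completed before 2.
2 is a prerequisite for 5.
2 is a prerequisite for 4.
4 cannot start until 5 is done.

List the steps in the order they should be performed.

1 → 3 → 2 → 5 → 4

1 is the only step with nothing outstanding, so it goes first.
Next only 3 has its prerequisites met → 3.
2 needed 3 and 1, now all done → 2.
5 is the only step now ready → 5.
4 needed 5, 3 and 2, now all done → 4.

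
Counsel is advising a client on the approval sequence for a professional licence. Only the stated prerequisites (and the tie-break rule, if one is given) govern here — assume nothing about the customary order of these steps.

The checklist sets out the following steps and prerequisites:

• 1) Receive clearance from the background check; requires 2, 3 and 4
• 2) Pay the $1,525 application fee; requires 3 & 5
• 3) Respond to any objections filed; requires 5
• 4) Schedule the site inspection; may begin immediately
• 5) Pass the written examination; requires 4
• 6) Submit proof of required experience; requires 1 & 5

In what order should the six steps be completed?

4 → 5 → 3 → 2 → 1 → 6

4 has no prerequisites → 4 first.
5 needed 4, now all done → 5.
3 needed 5, now all done → 3.
2 is the only step now ready → 2.
Next only 1 has its prerequisites met → 1.
That leaves 6 as the only ready step → 6.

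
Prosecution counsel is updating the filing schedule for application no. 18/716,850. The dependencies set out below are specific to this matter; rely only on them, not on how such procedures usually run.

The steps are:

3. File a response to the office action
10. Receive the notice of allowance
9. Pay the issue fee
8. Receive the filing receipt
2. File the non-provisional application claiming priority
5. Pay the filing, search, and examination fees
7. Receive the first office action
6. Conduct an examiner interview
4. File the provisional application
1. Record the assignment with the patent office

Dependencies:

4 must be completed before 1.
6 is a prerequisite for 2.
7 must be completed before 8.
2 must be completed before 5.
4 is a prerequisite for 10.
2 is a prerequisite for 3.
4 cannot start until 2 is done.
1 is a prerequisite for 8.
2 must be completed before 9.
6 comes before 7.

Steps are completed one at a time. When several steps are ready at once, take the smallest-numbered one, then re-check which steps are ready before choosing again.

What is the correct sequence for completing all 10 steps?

6 is the only step with nothing outstanding, so it goes first.
2 and 7 are both available; 2 has the earlier label → 2.
Now 3, 4, 5, 7 and 9 have their prerequisites met. 3 has the earlier label, so 3 next.
Now 4, 5, 7 and 9 have their prerequisites met. 4 has the earlier label, so 4 next.
Now 1, 5, 7, 9 and 10 have their prerequisites met. 1 has the earlier label, so 1 next.
5, 7, 9 and 10 are all available; 5 has the earlier label → 5.
Now 7, 9 and 10 have their prerequisites met. 7 has the earlier label, so 7 next.
8 now also ready, so the ready set is {8, 9, 10}; 8 has the earlier label → 8.
Ready: 9 and 10. 9 has the earlier label → 9.
10 needed 4, now all done → 10.

6, 2, 3, 4, 1, 5, 7, 8, 9, 10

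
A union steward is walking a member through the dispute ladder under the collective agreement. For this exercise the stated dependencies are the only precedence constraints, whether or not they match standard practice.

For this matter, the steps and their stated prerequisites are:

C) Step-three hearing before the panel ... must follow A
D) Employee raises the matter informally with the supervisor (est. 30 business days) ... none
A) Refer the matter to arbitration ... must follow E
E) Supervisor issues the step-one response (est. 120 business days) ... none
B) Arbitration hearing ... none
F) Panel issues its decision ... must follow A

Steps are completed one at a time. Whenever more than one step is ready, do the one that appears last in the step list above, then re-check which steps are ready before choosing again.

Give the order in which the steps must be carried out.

B → E → A → F → D → C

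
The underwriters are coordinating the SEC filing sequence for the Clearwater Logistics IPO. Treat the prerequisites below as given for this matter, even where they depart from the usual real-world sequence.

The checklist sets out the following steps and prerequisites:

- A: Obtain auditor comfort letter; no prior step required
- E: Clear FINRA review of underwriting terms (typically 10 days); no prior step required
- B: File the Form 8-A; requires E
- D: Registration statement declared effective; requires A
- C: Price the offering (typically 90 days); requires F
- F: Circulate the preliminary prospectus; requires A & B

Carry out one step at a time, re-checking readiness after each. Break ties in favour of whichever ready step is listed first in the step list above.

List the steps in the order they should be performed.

Nothing is required for A and E. A is listed earlier → A first.
Now E and D have their prerequisites met. E is listed earlier, so E next.
B and D are both available; B is listed earlier → B.
F now also ready, so the ready set is {D, F}; D is listed earlier → D.
F needed A and B, now all done → F.
That leaves C as the only ready step → C.

A E B D F C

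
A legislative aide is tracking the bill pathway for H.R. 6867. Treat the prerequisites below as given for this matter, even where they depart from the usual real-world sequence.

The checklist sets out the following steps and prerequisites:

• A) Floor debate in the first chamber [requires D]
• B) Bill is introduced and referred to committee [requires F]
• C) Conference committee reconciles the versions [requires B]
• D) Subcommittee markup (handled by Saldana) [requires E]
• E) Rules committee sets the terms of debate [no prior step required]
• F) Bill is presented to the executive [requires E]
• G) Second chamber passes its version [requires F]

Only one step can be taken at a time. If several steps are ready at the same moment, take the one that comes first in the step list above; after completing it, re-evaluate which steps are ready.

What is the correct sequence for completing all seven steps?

E has no prerequisites → E first.
D and F are both available; D is listed earlier → D.
A now also ready, so the ready set is {A, F}; A is listed earlier → A.
Next only F has its prerequisites met → F.
Now B and G have their prerequisites met. B is listed earlier, so B next.
Now C and G have their prerequisites met. C is listed earlier, so C next.
That leaves G as the only ready step → G.

E, D, A, F, B, C, G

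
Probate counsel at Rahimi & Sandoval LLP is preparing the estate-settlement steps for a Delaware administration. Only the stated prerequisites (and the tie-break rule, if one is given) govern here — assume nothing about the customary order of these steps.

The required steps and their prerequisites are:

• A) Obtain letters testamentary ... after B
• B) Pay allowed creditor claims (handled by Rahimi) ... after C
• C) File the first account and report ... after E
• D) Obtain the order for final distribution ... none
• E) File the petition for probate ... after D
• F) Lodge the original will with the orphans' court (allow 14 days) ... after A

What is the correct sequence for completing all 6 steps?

D → E → C → B → A → F

D is the only step with nothing outstanding, so it goes first.
E needed D, now all done → E.
That leaves C as the only ready step → C.
B needed C, now all done → B.
That leaves A as the only ready step → A.
F needed A, now all done → F.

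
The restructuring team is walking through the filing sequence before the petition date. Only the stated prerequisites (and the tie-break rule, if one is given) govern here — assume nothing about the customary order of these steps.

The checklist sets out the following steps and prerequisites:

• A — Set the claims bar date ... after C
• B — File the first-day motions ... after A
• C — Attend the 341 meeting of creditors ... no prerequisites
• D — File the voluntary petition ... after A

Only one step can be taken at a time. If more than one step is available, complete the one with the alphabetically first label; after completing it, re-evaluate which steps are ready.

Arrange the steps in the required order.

C A B D

C has no prerequisites → C first.
A needed C, now all done → A.
B and D are both available; B has the earlier label → B.
D is the only step now ready → D.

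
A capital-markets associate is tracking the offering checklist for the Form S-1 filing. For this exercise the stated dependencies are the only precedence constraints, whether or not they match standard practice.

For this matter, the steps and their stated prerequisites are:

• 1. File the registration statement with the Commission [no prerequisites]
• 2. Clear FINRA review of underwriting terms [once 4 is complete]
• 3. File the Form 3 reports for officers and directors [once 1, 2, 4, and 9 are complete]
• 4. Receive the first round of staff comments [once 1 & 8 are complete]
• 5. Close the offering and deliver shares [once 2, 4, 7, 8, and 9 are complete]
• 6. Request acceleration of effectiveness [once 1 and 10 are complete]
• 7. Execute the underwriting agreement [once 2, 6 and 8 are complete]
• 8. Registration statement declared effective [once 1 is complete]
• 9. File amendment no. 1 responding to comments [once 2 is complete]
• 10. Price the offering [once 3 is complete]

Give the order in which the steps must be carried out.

1 8 4 2 9 3 10 6 7 5

Only 1 has no prerequisites, so it is first.
8 is the only step now ready → 8.
4 is the only step now ready → 4.
2 needed 4, now all done → 2.
That leaves 9 as the only ready step → 9.
Next only 3 has its prerequisites met → 3.
10 needed 3, now all done → 10.
6 needed 1 and 10, now all done → 6.
Next only 7 has its prerequisites met → 7.
Next only 5 has its prerequisites met → 5.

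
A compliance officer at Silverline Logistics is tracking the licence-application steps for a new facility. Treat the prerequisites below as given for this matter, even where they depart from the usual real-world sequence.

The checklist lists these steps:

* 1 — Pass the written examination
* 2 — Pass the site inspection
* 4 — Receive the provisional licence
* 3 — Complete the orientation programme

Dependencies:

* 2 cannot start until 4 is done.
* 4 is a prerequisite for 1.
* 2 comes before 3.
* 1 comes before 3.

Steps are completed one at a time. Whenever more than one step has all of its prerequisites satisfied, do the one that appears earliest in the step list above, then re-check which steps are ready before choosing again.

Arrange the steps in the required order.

4 1 2 3

4 has no prerequisites → 4 first.
1 and 2 are both available; 1 is listed earlier → 1.
2 needed 4, now all done → 2.
3 needed 1 and 2, now all done → 3.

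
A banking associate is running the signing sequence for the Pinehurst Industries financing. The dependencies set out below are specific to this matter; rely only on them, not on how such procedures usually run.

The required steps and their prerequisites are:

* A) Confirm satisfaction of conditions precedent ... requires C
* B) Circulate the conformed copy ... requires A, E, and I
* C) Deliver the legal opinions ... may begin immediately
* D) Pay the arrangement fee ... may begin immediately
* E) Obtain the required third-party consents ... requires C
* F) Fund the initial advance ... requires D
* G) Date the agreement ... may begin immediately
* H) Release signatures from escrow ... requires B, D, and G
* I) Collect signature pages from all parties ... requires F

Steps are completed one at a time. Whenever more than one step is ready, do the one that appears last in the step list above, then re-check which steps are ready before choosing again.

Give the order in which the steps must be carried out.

G D F I C E A B H

Nothing is required for G, D and C. G is listed later → G first.
Ready: D and C. D is listed later → D.
F now also ready, so the ready set is {F, C}; F is listed later → F.
Ready: I and C. I is listed later → I.
That leaves C as the only ready step → C.
E and A are both available; E is listed later → E.
That leaves A as the only ready step → A.
B needed I, E and A, now all done → B.
H is the only step now ready → H.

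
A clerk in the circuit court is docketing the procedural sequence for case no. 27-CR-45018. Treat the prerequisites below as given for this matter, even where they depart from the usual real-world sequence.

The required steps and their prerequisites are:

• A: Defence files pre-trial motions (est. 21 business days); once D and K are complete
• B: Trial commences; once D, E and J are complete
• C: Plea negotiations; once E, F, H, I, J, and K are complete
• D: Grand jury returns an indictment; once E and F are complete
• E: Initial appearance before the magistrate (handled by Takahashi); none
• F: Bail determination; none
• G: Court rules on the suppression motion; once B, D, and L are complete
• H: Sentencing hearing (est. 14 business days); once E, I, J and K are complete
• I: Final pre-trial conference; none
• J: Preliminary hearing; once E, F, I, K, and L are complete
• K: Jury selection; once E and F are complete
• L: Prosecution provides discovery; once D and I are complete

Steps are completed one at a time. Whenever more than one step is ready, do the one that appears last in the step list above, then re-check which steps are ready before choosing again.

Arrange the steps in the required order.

I, F, E, K, D, L, J, H, C, B, G, A

I, F and E have no prerequisites; I is listed later, so I is first.
Ready: F and E. F is listed later → F.
Next only E has its prerequisites met → E.
Ready: K and D. K is listed later → K.
D needed F and E, now all done → D.
L and A are both available; L is listed later → L.
Ready: J and A. J is listed later → J.
Ready: H, B and A. H is listed later → H.
C now also ready, so the ready set is {C, B, A}; C is listed later → C.
Ready: B and A. B is listed later → B.
G and A are both available; G is listed later → G.
A needed K and D, now all done → A.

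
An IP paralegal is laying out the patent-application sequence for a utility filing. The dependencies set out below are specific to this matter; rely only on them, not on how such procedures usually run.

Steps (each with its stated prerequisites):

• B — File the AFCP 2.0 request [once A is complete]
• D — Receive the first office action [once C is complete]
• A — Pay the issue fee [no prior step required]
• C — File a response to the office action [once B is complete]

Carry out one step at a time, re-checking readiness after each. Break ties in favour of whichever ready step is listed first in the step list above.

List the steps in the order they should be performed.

Only A has no prerequisites, so it is first.
B needed A, now all done → B.
That leaves C as the only ready step → C.
D needed C, now all done → D.

A B C D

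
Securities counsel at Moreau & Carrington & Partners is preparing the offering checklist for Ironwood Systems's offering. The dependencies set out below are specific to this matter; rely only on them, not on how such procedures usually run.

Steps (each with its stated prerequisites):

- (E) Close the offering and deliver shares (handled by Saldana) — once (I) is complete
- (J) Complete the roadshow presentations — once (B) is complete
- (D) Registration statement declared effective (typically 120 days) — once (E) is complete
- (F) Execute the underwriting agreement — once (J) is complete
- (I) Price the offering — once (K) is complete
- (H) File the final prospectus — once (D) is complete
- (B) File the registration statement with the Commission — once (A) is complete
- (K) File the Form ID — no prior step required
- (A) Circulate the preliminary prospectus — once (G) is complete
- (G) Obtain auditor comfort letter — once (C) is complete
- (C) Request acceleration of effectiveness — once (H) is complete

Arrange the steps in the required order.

(K) has no prerequisites → (K) first.
Next only (I) has its prerequisites met → (I).
Next only (E) has its prerequisites met → (E).
(D) is the only step now ready → (D).
(H) needed (D), now all done → (H).
(C) needed (H), now all done → (C).
Next only (G) has its prerequisites met → (G).
That leaves (A) as the only ready step → (A).
Next only (B) has its prerequisites met → (B).
(J) needed (B), now all done → (J).
Next only (F) has its prerequisites met → (F).

(K) → (I) → (E) → (D) → (H) → (C) → (G) → (A) → (B) → (J) → (F)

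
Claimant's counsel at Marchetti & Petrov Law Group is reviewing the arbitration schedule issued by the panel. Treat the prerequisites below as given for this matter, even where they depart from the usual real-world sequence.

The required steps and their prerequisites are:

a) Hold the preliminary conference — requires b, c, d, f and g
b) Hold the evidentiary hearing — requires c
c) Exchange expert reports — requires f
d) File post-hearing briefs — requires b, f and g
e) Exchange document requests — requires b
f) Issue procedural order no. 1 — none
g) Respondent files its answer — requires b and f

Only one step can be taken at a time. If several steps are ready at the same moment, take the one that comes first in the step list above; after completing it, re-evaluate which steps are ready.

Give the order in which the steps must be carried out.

f, c, b, e, g, d, a

f is the only step with nothing outstanding, so it goes first.
Next only c has its prerequisites met → c.
b needed c, now all done → b.
Now e and g have their prerequisites met. e is listed earlier, so e next.
g is the only step now ready → g.
d needed b, f and g, now all done → d.
a needed b, c, d, f and g, now all done → a.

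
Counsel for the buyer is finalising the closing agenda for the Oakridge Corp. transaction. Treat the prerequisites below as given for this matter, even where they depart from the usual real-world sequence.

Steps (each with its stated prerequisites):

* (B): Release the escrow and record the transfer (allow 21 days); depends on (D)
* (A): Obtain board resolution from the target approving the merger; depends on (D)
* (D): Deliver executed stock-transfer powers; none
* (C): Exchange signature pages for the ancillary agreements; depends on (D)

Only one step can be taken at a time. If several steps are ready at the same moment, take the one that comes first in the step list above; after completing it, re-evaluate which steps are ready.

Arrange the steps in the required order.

(D) → (B) → (A) → (C)

Only (D) has no prerequisites, so it is first.
Now (B), (A) and (C) have their prerequisites met. (B) is listed earlier, so (B) next.
Now (A) and (C) have their prerequisites met. (A) is listed earlier, so (A) next.
(C) needed (D), now all done → (C).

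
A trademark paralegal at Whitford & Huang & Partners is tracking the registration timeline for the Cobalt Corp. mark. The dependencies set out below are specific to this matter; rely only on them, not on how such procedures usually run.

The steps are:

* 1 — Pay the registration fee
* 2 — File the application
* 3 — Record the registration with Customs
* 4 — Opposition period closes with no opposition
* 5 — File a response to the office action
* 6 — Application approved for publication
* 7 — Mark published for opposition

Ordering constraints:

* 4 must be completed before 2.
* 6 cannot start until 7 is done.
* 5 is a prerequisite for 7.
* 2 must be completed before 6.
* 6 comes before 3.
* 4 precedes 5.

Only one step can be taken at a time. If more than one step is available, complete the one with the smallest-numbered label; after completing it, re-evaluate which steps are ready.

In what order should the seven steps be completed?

1 4 2 5 7 6 3

Nothing is required for 1 and 4. 1 has the earlier label → 1 first.
Next only 4 has its prerequisites met → 4.
2 and 5 are both available; 2 has the earlier label → 2.
5 needed 4, now all done → 5.
7 is the only step now ready → 7.
6 is the only step now ready → 6.
3 needed 6, now all done → 3.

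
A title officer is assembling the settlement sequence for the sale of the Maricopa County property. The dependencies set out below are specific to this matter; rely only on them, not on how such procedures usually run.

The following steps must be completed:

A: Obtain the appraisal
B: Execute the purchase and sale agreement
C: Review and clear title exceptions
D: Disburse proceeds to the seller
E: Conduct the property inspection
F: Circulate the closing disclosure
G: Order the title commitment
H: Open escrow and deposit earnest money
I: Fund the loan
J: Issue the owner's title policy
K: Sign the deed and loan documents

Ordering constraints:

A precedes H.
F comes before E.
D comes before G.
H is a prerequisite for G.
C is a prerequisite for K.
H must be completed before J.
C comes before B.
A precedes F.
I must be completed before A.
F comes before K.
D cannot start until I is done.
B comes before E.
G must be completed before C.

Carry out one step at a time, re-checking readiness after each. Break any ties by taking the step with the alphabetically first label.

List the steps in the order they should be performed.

I, A, D, F, H, G, C, B, E, J, K

I has no prerequisites → I first.
Ready: A and D. A has the earlier label → A.
F and H now also ready, so the ready set is {D, F, H}; D has the earlier label → D.
Now F and H have their prerequisites met. F has the earlier label, so F next.
H needed A, now all done → H.
Now G and J have their prerequisites met. G has the earlier label, so G next.
C now also ready, so the ready set is {C, J}; C has the earlier label → C.
B, J and K are all available; B has the earlier label → B.
Now E, J and K have their prerequisites met. E has the earlier label, so E next.
Now J and K have their prerequisites met. J has the earlier label, so J next.
K needed C and F, now all done → K.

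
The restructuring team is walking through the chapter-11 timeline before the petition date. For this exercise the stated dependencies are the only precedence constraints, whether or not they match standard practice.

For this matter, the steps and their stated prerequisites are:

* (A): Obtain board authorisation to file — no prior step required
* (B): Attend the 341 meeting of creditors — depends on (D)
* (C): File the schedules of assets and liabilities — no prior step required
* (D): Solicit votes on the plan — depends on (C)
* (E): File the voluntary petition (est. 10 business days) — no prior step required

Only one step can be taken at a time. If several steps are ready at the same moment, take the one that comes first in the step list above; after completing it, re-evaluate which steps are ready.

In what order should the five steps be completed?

(A) (C) (D) (B) (E)

(A), (C) and (E) have no prerequisites; (A) is listed earlier, so (A) is first.
(C) and (E) are both available; (C) is listed earlier → (C).
(D) now also ready, so the ready set is {(D), (E)}; (D) is listed earlier → (D).
(B) and (E) are both available; (B) is listed earlier → (B).
Next only (E) has its prerequisites met → (E).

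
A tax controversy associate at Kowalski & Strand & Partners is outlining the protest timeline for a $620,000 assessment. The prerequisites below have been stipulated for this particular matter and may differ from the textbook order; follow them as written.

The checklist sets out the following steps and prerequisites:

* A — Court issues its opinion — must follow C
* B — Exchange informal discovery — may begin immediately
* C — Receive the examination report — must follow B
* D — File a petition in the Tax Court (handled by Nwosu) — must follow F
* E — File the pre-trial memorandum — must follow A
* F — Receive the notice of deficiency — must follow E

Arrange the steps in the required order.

B → C → A → E → F → D

B is the only step with nothing outstanding, so it goes first.
C needed B, now all done → C.
A needed C, now all done → A.
E needed A, now all done → E.
That leaves F as the only ready step → F.
D needed F, now all done → D.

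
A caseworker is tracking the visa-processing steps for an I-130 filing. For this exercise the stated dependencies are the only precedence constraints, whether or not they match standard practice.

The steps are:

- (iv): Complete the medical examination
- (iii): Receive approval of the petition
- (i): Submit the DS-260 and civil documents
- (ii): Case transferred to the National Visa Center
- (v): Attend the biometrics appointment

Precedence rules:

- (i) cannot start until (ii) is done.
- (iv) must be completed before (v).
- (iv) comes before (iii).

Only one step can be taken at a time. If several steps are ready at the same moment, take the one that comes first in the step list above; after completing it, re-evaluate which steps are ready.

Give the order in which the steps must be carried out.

Nothing is required for (iv) and (ii). (iv) is listed earlier → (iv) first.
(iii) and (v) now also ready, so the ready set is {(iii), (ii), (v)}; (iii) is listed earlier → (iii).
Now (ii) and (v) have their prerequisites met. (ii) is listed earlier, so (ii) next.
Ready: (i) and (v). (i) is listed earlier → (i).
(v) needed (iv), now all done → (v).

(iv), (iii), (ii), (i), (v)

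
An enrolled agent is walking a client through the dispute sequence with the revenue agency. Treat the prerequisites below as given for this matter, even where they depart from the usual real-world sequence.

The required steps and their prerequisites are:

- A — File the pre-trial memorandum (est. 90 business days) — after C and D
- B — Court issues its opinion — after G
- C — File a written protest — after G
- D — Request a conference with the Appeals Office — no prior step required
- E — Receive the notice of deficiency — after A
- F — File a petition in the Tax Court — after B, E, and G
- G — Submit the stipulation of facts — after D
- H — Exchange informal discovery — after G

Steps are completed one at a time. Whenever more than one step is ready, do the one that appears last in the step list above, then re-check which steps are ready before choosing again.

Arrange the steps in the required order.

Only D has no prerequisites, so it is first.
G needed D, now all done → G.
Ready: H, C and B. H is listed later → H.
C and B are both available; C is listed later → C.
B and A are both available; B is listed later → B.
Next only A has its prerequisites met → A.
E needed A, now all done → E.
F is the only step now ready → F.

D, G, H, C, B, A, E, F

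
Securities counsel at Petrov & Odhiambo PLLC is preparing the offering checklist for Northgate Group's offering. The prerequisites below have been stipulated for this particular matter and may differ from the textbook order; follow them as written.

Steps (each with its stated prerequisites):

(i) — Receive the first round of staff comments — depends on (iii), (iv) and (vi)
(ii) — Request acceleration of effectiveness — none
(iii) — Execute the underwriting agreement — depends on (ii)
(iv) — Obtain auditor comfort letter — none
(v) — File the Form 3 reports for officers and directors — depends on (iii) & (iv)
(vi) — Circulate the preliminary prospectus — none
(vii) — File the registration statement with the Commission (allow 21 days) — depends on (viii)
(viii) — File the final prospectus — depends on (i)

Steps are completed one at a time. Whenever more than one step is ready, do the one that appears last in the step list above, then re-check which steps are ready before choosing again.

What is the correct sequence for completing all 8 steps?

(vi) (iv) (ii) (iii) (v) (i) (viii) (vii)

Nothing is required for (vi), (iv) and (ii). (vi) is listed later → (vi) first.
(iv) and (ii) are both available; (iv) is listed later → (iv).
Next only (ii) has its prerequisites met → (ii).
That leaves (iii) as the only ready step → (iii).
Ready: (v) and (i). (v) is listed later → (v).
(i) needed (vi), (iv) and (iii), now all done → (i).
Next only (viii) has its prerequisites met → (viii).
(vii) needed (viii), now all done → (vii).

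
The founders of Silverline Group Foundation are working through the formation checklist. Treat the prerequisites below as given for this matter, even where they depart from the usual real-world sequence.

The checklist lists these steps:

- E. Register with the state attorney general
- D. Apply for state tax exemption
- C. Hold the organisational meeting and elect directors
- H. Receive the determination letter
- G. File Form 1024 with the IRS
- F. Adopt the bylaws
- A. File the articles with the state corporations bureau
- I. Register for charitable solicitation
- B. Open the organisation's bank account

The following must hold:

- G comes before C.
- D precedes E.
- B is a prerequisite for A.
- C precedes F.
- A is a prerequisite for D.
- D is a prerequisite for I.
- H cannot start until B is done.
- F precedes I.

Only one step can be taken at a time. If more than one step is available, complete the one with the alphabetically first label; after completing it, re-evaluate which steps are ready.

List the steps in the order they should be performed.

B A D E G C F H I

B and G have no prerequisites; B has the earlier label, so B is first.
A, G and H are all available; A has the earlier label → A.
Ready: D, G and H. D has the earlier label → D.
Now E, G and H have their prerequisites met. E has the earlier label, so E next.
Now G and H have their prerequisites met. G has the earlier label, so G next.
C and H are both available; C has the earlier label → C.
Now F and H have their prerequisites met. F has the earlier label, so F next.
H and I are both available; H has the earlier label → H.
I needed D and F, now all done → I.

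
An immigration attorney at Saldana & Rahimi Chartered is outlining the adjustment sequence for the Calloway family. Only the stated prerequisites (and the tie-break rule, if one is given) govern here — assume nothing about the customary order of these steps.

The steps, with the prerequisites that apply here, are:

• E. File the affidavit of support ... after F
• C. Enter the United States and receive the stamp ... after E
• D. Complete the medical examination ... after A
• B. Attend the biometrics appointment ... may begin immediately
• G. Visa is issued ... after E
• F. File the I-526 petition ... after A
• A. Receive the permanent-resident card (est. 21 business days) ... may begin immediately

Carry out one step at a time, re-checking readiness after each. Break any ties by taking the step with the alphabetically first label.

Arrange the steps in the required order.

A → B → D → F → E → C → G

A and B have no prerequisites; A has the earlier label, so A is first.
D and F now also ready, so the ready set is {B, D, F}; B has the earlier label → B.
D and F are both available; D has the earlier label → D.
F is the only step now ready → F.
E is the only step now ready → E.
C and G are both available; C has the earlier label → C.
G is the only step now ready → G.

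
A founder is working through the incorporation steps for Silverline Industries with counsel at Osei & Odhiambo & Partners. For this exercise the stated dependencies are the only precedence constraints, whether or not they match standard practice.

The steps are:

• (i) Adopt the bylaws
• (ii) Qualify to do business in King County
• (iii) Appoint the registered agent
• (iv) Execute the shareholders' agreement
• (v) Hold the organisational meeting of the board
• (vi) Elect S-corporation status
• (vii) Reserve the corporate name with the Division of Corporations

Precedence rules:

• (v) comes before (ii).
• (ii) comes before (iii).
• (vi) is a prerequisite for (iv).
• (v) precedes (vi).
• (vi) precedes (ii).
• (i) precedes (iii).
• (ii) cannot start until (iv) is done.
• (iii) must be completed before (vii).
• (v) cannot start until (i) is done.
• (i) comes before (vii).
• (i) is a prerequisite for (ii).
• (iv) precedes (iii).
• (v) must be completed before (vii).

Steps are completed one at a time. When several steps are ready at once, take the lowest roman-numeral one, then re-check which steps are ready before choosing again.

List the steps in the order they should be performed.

(i) → (v) → (vi) → (iv) → (ii) → (iii) → (vii)

Only (i) has no prerequisites, so it is first.
That leaves (v) as the only ready step → (v).
That leaves (vi) as the only ready step → (vi).
Next only (iv) has its prerequisites met → (iv).
(ii) needed (i), (iv), (v) and (vi), now all done → (ii).
(iii) needed (i), (ii) and (iv), now all done → (iii).
That leaves (vii) as the only ready step → (vii).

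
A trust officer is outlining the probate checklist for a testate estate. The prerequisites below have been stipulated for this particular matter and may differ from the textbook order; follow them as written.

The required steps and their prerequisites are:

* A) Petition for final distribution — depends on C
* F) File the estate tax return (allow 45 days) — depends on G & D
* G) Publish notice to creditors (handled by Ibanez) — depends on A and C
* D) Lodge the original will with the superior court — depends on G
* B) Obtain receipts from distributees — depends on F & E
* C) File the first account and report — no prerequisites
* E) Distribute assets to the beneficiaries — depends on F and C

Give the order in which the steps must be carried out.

C → A → G → D → F → E → B

Only C has no prerequisites, so it is first.
A is the only step now ready → A.
G needed A and C, now all done → G.
D is the only step now ready → D.
F is the only step now ready → F.
That leaves E as the only ready step → E.
B is the only step now ready → B.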